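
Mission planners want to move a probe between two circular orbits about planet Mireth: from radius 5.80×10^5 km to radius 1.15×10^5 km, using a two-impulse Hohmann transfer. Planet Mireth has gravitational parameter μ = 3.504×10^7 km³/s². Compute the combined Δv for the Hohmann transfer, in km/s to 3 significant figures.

The Hohmann ellipse has a_t = (r₁ + r₂)/2 = 3.475×10^5 km.
At r₁ the circular-orbit speed is v₁ = √(μ/r₁) = 7.7726 km/s.
Transfer-orbit speed at r₁ (vis-viva): v_a = √[μ(2/r₁ − 1/a_t)] = 4.4714 km/s.
First burn Δv₁ = |v_a − v₁| = 3.301 km/s.
Circular speed at r₂: v₂ = √(μ/r₂) = 17.4555 km/s.
Transfer-orbit speed at r₂: v_p = √[μ(2/r₂ − 1/a_t)] = 22.5512 km/s.
Second burn Δv₂ = |v₂ − v_p| = 5.096 km/s.
Δv = Δv₁ + Δv₂ = 3.301 + 5.096 = 8.397 km/s.

Δv = 8.40 km/s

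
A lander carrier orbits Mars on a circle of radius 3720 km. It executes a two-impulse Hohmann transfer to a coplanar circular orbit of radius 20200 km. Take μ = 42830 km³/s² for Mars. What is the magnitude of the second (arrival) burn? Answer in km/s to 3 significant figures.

Transfer-ellipse semi-major axis a_t = (r₁ + r₂)/2 = (3720 + 20200)/2 = 11960 km.
Circular speed at r = 20200 km: v_c = √(μ/r) = 1.4561 km/s.
Vis-viva on the transfer ellipse at r = 20200 km gives v_t = √[μ(2/r − 1/a_t)] = 0.81209 km/s.
Δv₂ = |v_t − v_c| = |0.81209 − 1.4561| = 0.6440 km/s.

Δv₂ = 0.644 km/s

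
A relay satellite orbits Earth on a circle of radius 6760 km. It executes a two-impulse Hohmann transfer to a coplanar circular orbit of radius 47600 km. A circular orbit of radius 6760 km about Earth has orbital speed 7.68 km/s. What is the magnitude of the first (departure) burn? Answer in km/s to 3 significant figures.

From the circular-orbit relation v² = μ/r at r = 6760 km: μ = v²r = (7.68)² × 6760 = 3.98721×10^5 km³/s².
Transfer-ellipse semi-major axis a_t = (r₁ + r₂)/2 = (6760 + 47600)/2 = 27180 km.
On the circular orbit at r = 6760 km, v_c = √(μ/r) = 7.6800 km/s.
Transfer-orbit speed at the same r (vis-viva, a = a_t): v_t = √[μ(2/r − 1/a_t)] = 10.163 km/s.
Δv₁ = |v_t − v_c| = |10.163 − 7.6800| = 2.483 km/s.

Δv₁ = 2.48 km/s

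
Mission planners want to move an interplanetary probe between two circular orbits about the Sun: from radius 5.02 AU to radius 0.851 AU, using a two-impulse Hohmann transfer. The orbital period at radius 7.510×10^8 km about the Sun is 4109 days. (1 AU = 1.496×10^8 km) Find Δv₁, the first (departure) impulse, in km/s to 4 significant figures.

From Kepler's third law T² = 4π²r³/μ at r = 7.510×10^8 km, T = 4109 days = 4109 × 86400 s = 3.550176×10^8 s: μ = 4π²r³/T² = 1.32672×10^11 km³/s².
In km: r₁ = 5.02 × 1.496×10^8 = 7.50992×10^8 km; r₂ = 0.851 × 1.496×10^8 = 1.273096×10^8 km.
Semi-major axis of the transfer orbit: a_t = (7.50992×10^8 + 1.273096×10^8)/2 = 4.391508×10^8 km.
On the circular orbit at r = 7.50992×10^8 km, v_c = √(μ/r) = 13.291 km/s.
Transfer-orbit speed at the same r (vis-viva, a = a_t): v_t = √[μ(2/r − 1/a_t)] = 7.1564 km/s.
Δv₁ = |v_t − v_c| = |7.1564 − 13.291| = 6.135 km/s.

Δv₁ = 6.135 km/s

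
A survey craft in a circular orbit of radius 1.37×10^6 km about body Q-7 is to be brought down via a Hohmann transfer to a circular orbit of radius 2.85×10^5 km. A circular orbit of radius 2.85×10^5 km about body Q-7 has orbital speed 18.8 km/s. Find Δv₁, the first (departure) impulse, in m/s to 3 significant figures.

From the circular-orbit relation v² = μ/r at r = 2.85×10^5 km: μ = v²r = (18.8)² × 2.85×10^5 = 1.00730×10^8 km³/s².
Transfer-ellipse semi-major axis a_t = (r₁ + r₂)/2 = (1.370×10^6 + 2.850×10^5)/2 = 8.275×10^5 km.
On the circular orbit at r = 1.370×10^6 km, v_c = √(μ/r) = 8.575 km/s.
Transfer-orbit speed at the same r (vis-viva, a = a_t): v_t = √[μ(2/r − 1/a_t)] = 5.032 km/s.
Δv₁ = |v_t − v_c| = |5.032 − 8.575| = 3.543 km/s.

Δv₁ = 3540 m/s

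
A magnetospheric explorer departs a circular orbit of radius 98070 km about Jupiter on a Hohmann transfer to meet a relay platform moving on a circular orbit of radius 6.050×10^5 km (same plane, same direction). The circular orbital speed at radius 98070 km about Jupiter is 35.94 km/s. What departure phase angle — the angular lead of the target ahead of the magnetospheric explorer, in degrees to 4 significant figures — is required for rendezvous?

φ = 100.3°

From the circular-orbit relation v² = μ/r at r = 98070 km: μ = v²r = (35.94)² × 98070 = 1.26675×10^8 km³/s².
The Hohmann ellipse has a_t = (r₁ + r₂)/2 = 3.51535×10^5 km.
Transfer time t = π√(a_t³/μ) = 58177.7 s.
The target's mean motion on its circular orbit is ω₂ = √(μ/r₂³) = 2.39174×10^-5 rad/s.
Angle swept by the target during transfer: ω₂·t = 1.39146 rad = 79.72°.
The magnetospheric explorer traverses 180° on the transfer ellipse, so the target must lead by 180° − 79.72° = 100.3°.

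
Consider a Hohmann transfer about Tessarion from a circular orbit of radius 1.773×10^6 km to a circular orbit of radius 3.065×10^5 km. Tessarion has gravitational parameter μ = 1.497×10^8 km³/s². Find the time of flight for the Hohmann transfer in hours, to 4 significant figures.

The Hohmann ellipse has a_t = (r₁ + r₂)/2 = 1.03975×10^6 km.
By Kepler's third law the transfer-orbit period is T = 2π√(a_t³/μ), so t = T/2 = 2.7223×10^5 s.
Converting: 2.7223×10^5 s ÷ 3600 s/hour = 75.62 hours.

t = 75.62 hours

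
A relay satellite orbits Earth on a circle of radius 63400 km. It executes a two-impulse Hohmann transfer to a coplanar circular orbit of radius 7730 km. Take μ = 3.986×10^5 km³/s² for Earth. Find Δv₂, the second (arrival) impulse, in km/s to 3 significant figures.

Transfer-ellipse semi-major axis a_t = (r₁ + r₂)/2 = (63400 + 7730)/2 = 35565 km.
On the circular orbit at r = 7730 km, v_c = √(μ/r) = 7.181 km/s.
Vis-viva on the transfer ellipse at r = 7730 km gives v_t = √[μ(2/r − 1/a_t)] = 9.588 km/s.
Δv₂ = |v_t − v_c| = |9.588 − 7.181| = 2.407 km/s.

Δv₂ = 2.41 km/s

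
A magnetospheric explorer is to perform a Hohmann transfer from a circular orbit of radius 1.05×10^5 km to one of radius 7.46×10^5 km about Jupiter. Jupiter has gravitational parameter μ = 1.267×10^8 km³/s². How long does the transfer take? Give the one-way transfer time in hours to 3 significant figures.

Semi-major axis of the transfer orbit: a_t = (1.050×10^5 + 7.460×10^5)/2 = 4.255×10^5 km.
By Kepler's third law the transfer-orbit period is T = 2π√(a_t³/μ), so t = T/2 = 77470 s.
Converting: 77470 s ÷ 3600 s/hour = 21.5 hours.

t = 21.5 hours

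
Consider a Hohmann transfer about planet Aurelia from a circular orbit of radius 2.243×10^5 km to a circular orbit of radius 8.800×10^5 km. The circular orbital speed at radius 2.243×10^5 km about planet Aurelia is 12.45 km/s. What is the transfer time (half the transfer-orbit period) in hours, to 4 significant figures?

t = 60.72 hours

From the circular-orbit relation v² = μ/r at r = 2.243×10^5 km: μ = v²r = (12.45)² × 2.243×10^5 = 3.47671×10^7 km³/s².
Transfer-ellipse semi-major axis a_t = (r₁ + r₂)/2 = (2.243×10^5 + 8.800×10^5)/2 = 5.5215×10^5 km.
Transfer time t = π√(a_t³/μ) = π√((5.5215×10^5)³ / 3.47671×10^7) = 2.186×10^5 s.
Converting: 2.186×10^5 s ÷ 3600 s/hour = 60.72 hours.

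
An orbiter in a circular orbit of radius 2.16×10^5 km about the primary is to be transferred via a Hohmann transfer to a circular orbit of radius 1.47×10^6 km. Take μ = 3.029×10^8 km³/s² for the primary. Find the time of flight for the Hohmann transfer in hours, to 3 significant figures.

t = 38.8 hours

Transfer-ellipse semi-major axis a_t = (r₁ + r₂)/2 = (2.160×10^5 + 1.470×10^6)/2 = 8.430×10^5 km.
By Kepler's third law the transfer-orbit period is T = 2π√(a_t³/μ), so t = T/2 = 1.397×10^5 s.
Converting: 1.397×10^5 s ÷ 3600 s/hour = 38.8 hours.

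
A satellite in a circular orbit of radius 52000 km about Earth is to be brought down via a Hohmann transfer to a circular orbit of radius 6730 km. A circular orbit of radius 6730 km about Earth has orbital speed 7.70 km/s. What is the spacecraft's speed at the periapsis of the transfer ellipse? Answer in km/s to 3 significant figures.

v = 10.2 km/s

From the circular-orbit relation v² = μ/r at r = 6730 km: μ = v²r = (7.70)² × 6730 = 3.99022×10^5 km³/s².
Semi-major axis of the transfer orbit: a_t = (52000 + 6730)/2 = 29365 km.
At periapsis, r = 6730 km.
Vis-viva: v = √[μ(2/r − 1/a_t)] = √[3.99022×10^5 × (2/6730 − 1/29365)] = 10.25 km/s.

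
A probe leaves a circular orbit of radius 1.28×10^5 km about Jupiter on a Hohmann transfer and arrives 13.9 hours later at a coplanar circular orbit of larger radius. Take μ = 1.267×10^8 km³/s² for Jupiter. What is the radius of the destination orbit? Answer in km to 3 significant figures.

r₂ = 5.08×10^5 km

Transfer time t = 13.9 hours = 50040 s, and t = π√(a_t³/μ).
So a_t = (μ t²/π²)^(1/3) = (1.267×10^8 × (50040)² / π²)^(1/3) = 3.1796×10^5 km.
Since a_t = (r₁ + r₂)/2, r₂ = 2a_t − r₁ = 2×3.1796×10^5 − 1.280×10^5 = 5.0792×10^5 km.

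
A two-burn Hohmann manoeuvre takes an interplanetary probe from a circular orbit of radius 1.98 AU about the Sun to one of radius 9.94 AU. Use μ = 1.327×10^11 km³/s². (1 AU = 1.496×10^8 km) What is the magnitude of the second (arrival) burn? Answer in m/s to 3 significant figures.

Δv₂ = 4000 m/s

In km: r₁ = 1.98 × 1.496×10^8 = 2.96208×10^8 km; r₂ = 9.94 × 1.496×10^8 = 1.487024×10^9 km.
The Hohmann ellipse has a_t = (r₁ + r₂)/2 = 8.91616×10^8 km.
On the circular orbit at r = 1.487024×10^9 km, v_c = √(μ/r) = 9.447 km/s.
Vis-viva on the transfer ellipse at r = 1.487024×10^9 km gives v_t = √[μ(2/r − 1/a_t)] = 5.445 km/s.
Δv₂ = |v_t − v_c| = |5.445 − 9.447| = 4.002 km/s.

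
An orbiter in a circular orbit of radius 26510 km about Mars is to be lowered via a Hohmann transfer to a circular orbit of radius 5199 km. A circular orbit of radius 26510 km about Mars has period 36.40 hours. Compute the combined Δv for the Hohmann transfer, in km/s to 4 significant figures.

Δv = 1.384 km/s

From Kepler's third law T² = 4π²r³/μ at r = 26510 km, T = 36.40 hours = 36.40 × 3600 s = 1.3104×10^5 s: μ = 4π²r³/T² = 42833.3 km³/s².
The Hohmann ellipse has a_t = (r₁ + r₂)/2 = 15854.5 km.
Circular speed at r₁: v₁ = √(μ/r₁) = √(42833.3/26510) = 1.27112 km/s.
Transfer-orbit speed at r₁ (vis-viva equation): v_a = √[μ(2/r₁ − 1/a_t)] = 0.727896 km/s.
First burn Δv₁ = |v_a − v₁| = 0.54322 km/s.
At r₂, v₂ = √(μ/r₂) = 2.87032 km/s.
Transfer-orbit speed at r₂: v_p = √[μ(2/r₂ − 1/a_t)] = 3.71158 km/s.
Second burn Δv₂ = |v₂ − v_p| = 0.84126 km/s.
Total Δv = Δv₁ + Δv₂ = 1.384 km/s.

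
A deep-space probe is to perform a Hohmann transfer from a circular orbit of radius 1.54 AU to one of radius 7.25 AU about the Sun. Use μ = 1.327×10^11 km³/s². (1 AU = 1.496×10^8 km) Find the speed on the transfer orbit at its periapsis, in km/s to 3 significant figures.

In km: r₁ = 1.54 × 1.496×10^8 = 2.30384×10^8 km; r₂ = 7.25 × 1.496×10^8 = 1.0846×10^9 km.
The Hohmann ellipse has a_t = (r₁ + r₂)/2 = 6.57492×10^8 km.
The periapsis of the transfer ellipse is at r = 2.30384×10^8 km.
Applying v² = μ(2/r − 1/a_t): v = 30.82 km/s.

v = 30.8 km/s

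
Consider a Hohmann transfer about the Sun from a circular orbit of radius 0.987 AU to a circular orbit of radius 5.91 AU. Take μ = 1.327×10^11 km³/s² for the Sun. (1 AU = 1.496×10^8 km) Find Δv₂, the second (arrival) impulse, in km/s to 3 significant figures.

Δv₂ = 5.70 km/s

In km: r₁ = 0.987 × 1.496×10^8 = 1.476552×10^8 km; r₂ = 5.91 × 1.496×10^8 = 8.84136×10^8 km.
Transfer-ellipse semi-major axis a_t = (r₁ + r₂)/2 = (1.476552×10^8 + 8.84136×10^8)/2 = 5.158956×10^8 km.
On the circular orbit at r = 8.84136×10^8 km, v_c = √(μ/r) = 12.251 km/s.
Vis-viva on the transfer ellipse at r = 8.84136×10^8 km gives v_t = √[μ(2/r − 1/a_t)] = 6.5542 km/s.
Δv₂ = |v_t − v_c| = |6.5542 − 12.251| = 5.697 km/s.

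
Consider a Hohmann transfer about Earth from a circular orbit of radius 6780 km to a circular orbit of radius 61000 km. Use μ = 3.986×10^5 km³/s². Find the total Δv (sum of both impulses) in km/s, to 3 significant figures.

The Hohmann ellipse has a_t = (r₁ + r₂)/2 = 33890 km.
At r₁ the circular-orbit speed is v₁ = √(μ/r₁) = 7.66750 km/s.
On the transfer ellipse at r₁, vis-viva gives v_p = √[μ(2/r₁ − 1/a_t)] = 10.2869 km/s.
First burn Δv₁ = |v_p − v₁| = 2.619 km/s.
Circular speed at r₂: v₂ = √(μ/r₂) = 2.556 km/s.
Transfer-orbit speed at r₂: v_a = √[μ(2/r₂ − 1/a_t)] = 1.143 km/s.
Second burn Δv₂ = |v₂ − v_a| = 1.413 km/s.
Δv = Δv₁ + Δv₂ = 2.619 + 1.413 = 4.032 km/s.

Δv = 4.03 km/s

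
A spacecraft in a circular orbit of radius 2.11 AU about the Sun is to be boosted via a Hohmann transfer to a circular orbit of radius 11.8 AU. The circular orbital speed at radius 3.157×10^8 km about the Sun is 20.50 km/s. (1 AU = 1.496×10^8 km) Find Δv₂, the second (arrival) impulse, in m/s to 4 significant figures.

Δv₂ = 3894 m/s

From the circular-orbit relation v² = μ/r at r = 3.157×10^8 km: μ = v²r = (20.50)² × 3.157×10^8 = 1.32673×10^11 km³/s².
In km: r₁ = 2.11 × 1.496×10^8 = 3.15656×10^8 km; r₂ = 11.8 × 1.496×10^8 = 1.76528×10^9 km.
Semi-major axis of the transfer orbit: a_t = (3.15656×10^8 + 1.76528×10^9)/2 = 1.040468×10^9 km.
On the circular orbit at r = 1.76528×10^9 km, v_c = √(μ/r) = 8.669 km/s.
Transfer-orbit speed at the same r (vis-viva, a = a_t): v_t = √[μ(2/r − 1/a_t)] = 4.775 km/s.
Δv₂ = |v_t − v_c| = |4.775 − 8.669| = 3.894 km/s.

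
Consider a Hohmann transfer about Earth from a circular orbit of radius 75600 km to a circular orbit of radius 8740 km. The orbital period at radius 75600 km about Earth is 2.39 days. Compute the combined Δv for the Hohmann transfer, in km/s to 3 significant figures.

From Kepler's third law T² = 4π²r³/μ at r = 75600 km, T = 2.39 days = 2.39 × 86400 s = 2.06496×10^5 s: μ = 4π²r³/T² = 4.00039×10^5 km³/s².
Transfer-ellipse semi-major axis a_t = (r₁ + r₂)/2 = (75600 + 8740)/2 = 42170 km.
At r₁ the circular-orbit speed is v₁ = √(μ/r₁) = 2.300 km/s.
Transfer-orbit speed at r₁ (vis-viva equation): v_a = √[μ(2/r₁ − 1/a_t)] = 1.047 km/s.
First burn Δv₁ = |v_a − v₁| = 1.253 km/s.
At r₂, v₂ = √(μ/r₂) = 6.765 km/s.
Transfer-orbit speed at r₂: v_p = √[μ(2/r₂ − 1/a_t)] = 9.058 km/s.
Second burn Δv₂ = |v₂ − v_p| = 2.293 km/s.
Δv = Δv₁ + Δv₂ = 1.253 + 2.293 = 3.546 km/s.

Δv = 3.55 km/s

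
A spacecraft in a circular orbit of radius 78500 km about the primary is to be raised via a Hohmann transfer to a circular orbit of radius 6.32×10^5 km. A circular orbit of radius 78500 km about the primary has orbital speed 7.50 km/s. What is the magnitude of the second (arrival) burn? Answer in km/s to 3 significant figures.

Δv₂ = 1.40 km/s

From the circular-orbit relation v² = μ/r at r = 78500 km: μ = v²r = (7.50)² × 78500 = 4.41562×10^6 km³/s².
Transfer-ellipse semi-major axis a_t = (r₁ + r₂)/2 = (78500 + 6.320×10^5)/2 = 3.5525×10^5 km.
Circular speed at r = 6.320×10^5 km: v_c = √(μ/r) = 2.6432 km/s.
Vis-viva on the transfer ellipse at r = 6.320×10^5 km gives v_t = √[μ(2/r − 1/a_t)] = 1.2425 km/s.
Δv₂ = |v_t − v_c| = |1.2425 − 2.6432| = 1.401 km/s.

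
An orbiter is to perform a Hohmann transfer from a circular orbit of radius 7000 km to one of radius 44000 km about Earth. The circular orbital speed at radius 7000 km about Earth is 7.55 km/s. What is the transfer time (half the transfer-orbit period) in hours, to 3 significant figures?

From the circular-orbit relation v² = μ/r at r = 7000 km: μ = v²r = (7.55)² × 7000 = 3.99018×10^5 km³/s².
Transfer-ellipse semi-major axis a_t = (r₁ + r₂)/2 = (7000 + 44000)/2 = 25500 km.
Transfer time t = π√(a_t³/μ) = π√((25500)³ / 3.99018×10^5) = 20252 s.
Converting: 20252 s ÷ 3600 s/hour = 5.63 hours.

t = 5.63 hours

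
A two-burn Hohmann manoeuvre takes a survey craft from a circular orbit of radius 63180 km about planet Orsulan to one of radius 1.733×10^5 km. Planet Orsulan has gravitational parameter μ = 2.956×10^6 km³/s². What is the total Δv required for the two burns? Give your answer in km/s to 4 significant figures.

Δv = 2.552 km/s

Transfer-ellipse semi-major axis a_t = (r₁ + r₂)/2 = (63180 + 1.733×10^5)/2 = 1.1824×10^5 km.
Circular speed at r₁: v₁ = √(μ/r₁) = √(2.956×10^6/63180) = 6.840 km/s.
On the transfer ellipse at r₁, vis-viva gives v_p = √[μ(2/r₁ − 1/a_t)] = 8.281 km/s.
First burn Δv₁ = |v_p − v₁| = 1.441 km/s.
Circular speed at r₂: v₂ = √(μ/r₂) = 4.130 km/s.
Transfer-orbit speed at r₂: v_a = √[μ(2/r₂ − 1/a_t)] = 3.019 km/s.
Second burn Δv₂ = |v₂ − v_a| = 1.111 km/s.
Total Δv = Δv₁ + Δv₂ = 2.552 km/s.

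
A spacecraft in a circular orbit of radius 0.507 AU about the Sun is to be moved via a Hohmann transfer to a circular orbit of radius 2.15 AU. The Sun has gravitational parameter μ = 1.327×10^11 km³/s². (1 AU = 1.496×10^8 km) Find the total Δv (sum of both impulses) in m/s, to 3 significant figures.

In km: r₁ = 0.507 × 1.496×10^8 = 7.58472×10^7 km; r₂ = 2.15 × 1.496×10^8 = 3.2164×10^8 km.
The Hohmann ellipse has a_t = (r₁ + r₂)/2 = 1.987436×10^8 km.
At r₁ the circular-orbit speed is v₁ = √(μ/r₁) = 41.828 km/s.
Transfer-orbit speed at r₁ (vis-viva equation): v_p = √[μ(2/r₁ − 1/a_t)] = 53.211 km/s.
First burn Δv₁ = |v_p − v₁| = 11.383 km/s.
At r₂, v₂ = √(μ/r₂) = 20.3119 km/s.
Transfer-orbit speed at r₂: v_a = √[μ(2/r₂ − 1/a_t)] = 12.5480 km/s.
Second burn Δv₂ = |v₂ − v_a| = 7.7639 km/s.
Total Δv = Δv₁ + Δv₂ = 19.15 km/s.

Δv = 19100 m/s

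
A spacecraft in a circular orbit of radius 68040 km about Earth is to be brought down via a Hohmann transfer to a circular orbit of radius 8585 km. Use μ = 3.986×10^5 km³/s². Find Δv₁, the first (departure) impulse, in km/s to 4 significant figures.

Transfer-ellipse semi-major axis a_t = (r₁ + r₂)/2 = (68040 + 8585)/2 = 38312.5 km.
Circular speed at r = 68040 km: v_c = √(μ/r) = 2.4204 km/s.
Transfer-orbit speed at the same r (vis-viva, a = a_t): v_t = √[μ(2/r − 1/a_t)] = 1.1457 km/s.
Δv₁ = |v_t − v_c| = |1.1457 − 2.4204| = 1.275 km/s.

Δv₁ = 1.275 km/s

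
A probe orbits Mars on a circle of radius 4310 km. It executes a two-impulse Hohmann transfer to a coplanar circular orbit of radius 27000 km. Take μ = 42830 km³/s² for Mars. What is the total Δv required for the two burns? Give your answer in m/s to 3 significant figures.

Transfer-ellipse semi-major axis a_t = (r₁ + r₂)/2 = (4310 + 27000)/2 = 15655 km.
Circular speed at r₁: v₁ = √(μ/r₁) = √(42830/4310) = 3.152357 km/s.
On the transfer ellipse at r₁, v² = μ(2/r − 1/a) gives v_p = √[μ(2/r₁ − 1/a_t)] = 4.139909 km/s.
First burn Δv₁ = |v_p − v₁| = 0.9876 km/s.
At r₂, v₂ = √(μ/r₂) = 1.25948 km/s.
Transfer-orbit speed at r₂: v_a = √[μ(2/r₂ − 1/a_t)] = 0.660852 km/s.
Second burn Δv₂ = |v₂ − v_a| = 0.5986 km/s.
Δv = Δv₁ + Δv₂ = 0.9876 + 0.5986 = 1.586 km/s.

Δv = 1590 m/s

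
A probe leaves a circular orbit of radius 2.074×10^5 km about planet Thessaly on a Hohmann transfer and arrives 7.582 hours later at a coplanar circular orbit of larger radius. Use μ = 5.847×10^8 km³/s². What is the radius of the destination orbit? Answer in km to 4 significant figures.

r₂ = 4.994×10^5 km

Transfer time t = 7.582 hours = 27295.2 s, and t = π√(a_t³/μ).
So a_t = (μ t²/π²)^(1/3) = (5.847×10^8 × (27295.2)² / π²)^(1/3) = 3.5340×10^5 km.
Since a_t = (r₁ + r₂)/2, r₂ = 2a_t − r₁ = 2×3.5340×10^5 − 2.074×10^5 = 4.994×10^5 km.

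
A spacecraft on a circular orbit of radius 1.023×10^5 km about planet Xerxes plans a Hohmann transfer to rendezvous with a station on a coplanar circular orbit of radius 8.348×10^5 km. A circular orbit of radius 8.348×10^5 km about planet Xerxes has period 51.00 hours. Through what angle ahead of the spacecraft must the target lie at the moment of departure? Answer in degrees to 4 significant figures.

φ = 104.3°

From Kepler's third law T² = 4π²r³/μ at r = 8.348×10^5 km, T = 51.00 hours = 51.00 × 3600 s = 1.836×10^5 s: μ = 4π²r³/T² = 6.81337×10^8 km³/s².
The Hohmann ellipse has a_t = (r₁ + r₂)/2 = 4.6855×10^5 km.
Transfer time t = π√(a_t³/μ) = 38600 s.
Target angular speed ω₂ = √(μ/r₂³) = 3.422×10^-5 rad/s.
Angle swept by the target during transfer: ω₂·t = 1.321 rad = 75.69°.
Arrival is 180° from departure on the ellipse, so φ = 180° − 75.69° = 104.3°.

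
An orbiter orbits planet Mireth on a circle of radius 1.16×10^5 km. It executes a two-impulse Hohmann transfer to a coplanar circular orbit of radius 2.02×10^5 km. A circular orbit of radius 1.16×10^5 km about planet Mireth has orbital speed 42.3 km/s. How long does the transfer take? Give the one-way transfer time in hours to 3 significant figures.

t = 3.84 hours

From the circular-orbit relation v² = μ/r at r = 1.16×10^5 km: μ = v²r = (42.3)² × 1.16×10^5 = 2.07558×10^8 km³/s².
The Hohmann ellipse has a_t = (r₁ + r₂)/2 = 1.590×10^5 km.
Transfer time t = π√(a_t³/μ) = π√((1.590×10^5)³ / 2.07558×10^8) = 13830 s.
Converting: 13830 s ÷ 3600 s/hour = 3.84 hours.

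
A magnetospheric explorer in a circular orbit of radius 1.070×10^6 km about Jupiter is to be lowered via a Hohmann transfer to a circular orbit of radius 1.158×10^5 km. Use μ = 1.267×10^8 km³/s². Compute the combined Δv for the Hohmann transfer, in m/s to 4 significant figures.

Δv = 17430 m/s

Transfer-ellipse semi-major axis a_t = (r₁ + r₂)/2 = (1.070×10^6 + 1.158×10^5)/2 = 5.929×10^5 km.
Circular speed at r₁: v₁ = √(μ/r₁) = √(1.267×10^8/1.070×10^6) = 10.882 km/s.
Transfer-orbit speed at r₁ (vis-viva): v_a = √[μ(2/r₁ − 1/a_t)] = 4.8091 km/s.
First burn Δv₁ = |v_a − v₁| = 6.073 km/s.
At r₂, v₂ = √(μ/r₂) = 33.08 km/s.
Transfer-orbit speed at r₂: v_p = √[μ(2/r₂ − 1/a_t)] = 44.44 km/s.
Second burn Δv₂ = |v₂ − v_p| = 11.36 km/s.
Δv = Δv₁ + Δv₂ = 6.073 + 11.36 = 17.43 km/s.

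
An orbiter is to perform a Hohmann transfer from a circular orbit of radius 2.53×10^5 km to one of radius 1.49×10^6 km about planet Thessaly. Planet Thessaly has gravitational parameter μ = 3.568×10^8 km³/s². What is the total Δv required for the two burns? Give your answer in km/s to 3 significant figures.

Δv = 18.7 km/s

Transfer-ellipse semi-major axis a_t = (r₁ + r₂)/2 = (2.530×10^5 + 1.490×10^6)/2 = 8.715×10^5 km.
At r₁ the circular-orbit speed is v₁ = √(μ/r₁) = 37.55 km/s.
Transfer-orbit speed at r₁ (vis-viva): v_p = √[μ(2/r₁ − 1/a_t)] = 49.10 km/s.
First burn Δv₁ = |v_p − v₁| = 11.55 km/s.
At r₂, v₂ = √(μ/r₂) = 15.475 km/s.
Transfer-orbit speed at r₂: v_a = √[μ(2/r₂ − 1/a_t)] = 8.3377 km/s.
Second burn Δv₂ = |v₂ − v_a| = 7.137 km/s.
Δv = Δv₁ + Δv₂ = 11.55 + 7.137 = 18.69 km/s.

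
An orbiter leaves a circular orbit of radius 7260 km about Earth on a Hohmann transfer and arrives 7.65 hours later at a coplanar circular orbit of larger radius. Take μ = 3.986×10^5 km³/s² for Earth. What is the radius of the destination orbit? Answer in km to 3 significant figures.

r₂ = 55300 km

Transfer time t = 7.65 hours = 27540 s, and t = π√(a_t³/μ).
So a_t = (μ t²/π²)^(1/3) = (3.986×10^5 × (27540)² / π²)^(1/3) = 31289 km.
Since a_t = (r₁ + r₂)/2, r₂ = 2a_t − r₁ = 2×31289 − 7260 = 55318 km.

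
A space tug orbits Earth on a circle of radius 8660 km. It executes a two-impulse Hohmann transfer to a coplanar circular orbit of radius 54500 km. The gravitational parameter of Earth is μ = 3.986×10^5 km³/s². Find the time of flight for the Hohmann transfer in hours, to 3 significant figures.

Transfer-ellipse semi-major axis a_t = (r₁ + r₂)/2 = (8660 + 54500)/2 = 31580 km.
By Kepler's third law the transfer-orbit period is T = 2π√(a_t³/μ), so t = T/2 = 27930 s.
Converting: 27930 s ÷ 3600 s/hour = 7.76 hours.

t = 7.76 hours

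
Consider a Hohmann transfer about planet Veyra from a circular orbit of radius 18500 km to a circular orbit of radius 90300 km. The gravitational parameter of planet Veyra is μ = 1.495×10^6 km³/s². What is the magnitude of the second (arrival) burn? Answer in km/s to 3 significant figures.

Δv₂ = 1.70 km/s

Semi-major axis of the transfer orbit: a_t = (18500 + 90300)/2 = 54400 km.
Circular speed at r = 90300 km: v_c = √(μ/r) = 4.069 km/s.
Vis-viva on the transfer ellipse at r = 90300 km gives v_t = √[μ(2/r − 1/a_t)] = 2.373 km/s.
Δv₂ = |v_t − v_c| = |2.373 − 4.069| = 1.696 km/s.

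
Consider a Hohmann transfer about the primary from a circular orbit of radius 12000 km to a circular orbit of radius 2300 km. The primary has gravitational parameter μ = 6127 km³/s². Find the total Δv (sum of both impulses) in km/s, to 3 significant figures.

The Hohmann ellipse has a_t = (r₁ + r₂)/2 = 7150 km.
At r₁ the circular-orbit speed is v₁ = √(μ/r₁) = 0.7146 km/s.
On the transfer ellipse at r₁, vis-viva gives v_a = √[μ(2/r₁ − 1/a_t)] = 0.4053 km/s.
First burn Δv₁ = |v_a − v₁| = 0.3093 km/s.
At r₂, v₂ = √(μ/r₂) = 1.63215 km/s.
Transfer-orbit speed at r₂: v_p = √[μ(2/r₂ − 1/a_t)] = 2.11445 km/s.
Second burn Δv₂ = |v₂ − v_p| = 0.4823 km/s.
Total Δv = Δv₁ + Δv₂ = 0.7916 km/s.

Δv = 0.792 km/s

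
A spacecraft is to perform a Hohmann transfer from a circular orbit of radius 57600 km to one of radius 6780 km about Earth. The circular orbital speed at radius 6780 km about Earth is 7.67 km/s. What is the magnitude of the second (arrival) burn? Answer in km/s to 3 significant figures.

From the circular-orbit relation v² = μ/r at r = 6780 km: μ = v²r = (7.67)² × 6780 = 3.98860×10^5 km³/s².
Semi-major axis of the transfer orbit: a_t = (57600 + 6780)/2 = 32190 km.
Circular speed at r = 6780 km: v_c = √(μ/r) = 7.670 km/s.
Transfer-orbit speed at the same r (vis-viva, a = a_t): v_t = √[μ(2/r − 1/a_t)] = 10.26 km/s.
Δv₂ = |v_t − v_c| = |10.26 − 7.670| = 2.590 km/s.

Δv₂ = 2.59 km/s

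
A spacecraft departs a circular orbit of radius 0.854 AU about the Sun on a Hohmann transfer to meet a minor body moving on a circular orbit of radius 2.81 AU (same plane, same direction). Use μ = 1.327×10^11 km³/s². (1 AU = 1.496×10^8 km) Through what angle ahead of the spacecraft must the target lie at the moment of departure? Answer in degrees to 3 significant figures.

In km: r₁ = 0.854 × 1.496×10^8 = 1.277584×10^8 km; r₂ = 2.81 × 1.496×10^8 = 4.20376×10^8 km.
Transfer-ellipse semi-major axis a_t = (r₁ + r₂)/2 = (1.277584×10^8 + 4.20376×10^8)/2 = 2.740672×10^8 km.
Transfer time t = π√(a_t³/μ) = 3.91291×10^7 s.
Target angular speed ω₂ = √(μ/r₂³) = 4.22648×10^-8 rad/s.
Angle swept by the target during transfer: ω₂·t = 1.65378 rad = 94.755°.
Arrival is 180° from departure on the ellipse, so φ = 180° − 94.755° = 85.2°.

φ = 85.2°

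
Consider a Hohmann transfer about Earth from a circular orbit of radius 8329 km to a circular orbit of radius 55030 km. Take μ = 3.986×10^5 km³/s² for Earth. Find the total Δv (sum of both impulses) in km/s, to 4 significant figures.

The Hohmann ellipse has a_t = (r₁ + r₂)/2 = 31679.5 km.
Circular speed at r₁: v₁ = √(μ/r₁) = √(3.986×10^5/8329) = 6.918 km/s.
On the transfer ellipse at r₁, vis-viva equation gives v_p = √[μ(2/r₁ − 1/a_t)] = 9.118 km/s.
First burn Δv₁ = |v_p − v₁| = 2.200 km/s.
At r₂, v₂ = √(μ/r₂) = 2.691 km/s.
Transfer-orbit speed at r₂: v_a = √[μ(2/r₂ − 1/a_t)] = 1.380 km/s.
Second burn Δv₂ = |v₂ − v_a| = 1.311 km/s.
Total Δv = Δv₁ + Δv₂ = 3.511 km/s.

Δv = 3.511 km/s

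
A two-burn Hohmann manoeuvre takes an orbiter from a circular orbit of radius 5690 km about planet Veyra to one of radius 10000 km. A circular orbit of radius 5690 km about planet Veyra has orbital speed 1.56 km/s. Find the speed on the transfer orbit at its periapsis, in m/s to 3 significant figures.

v = 1760 m/s

From the circular-orbit relation v² = μ/r at r = 5690 km: μ = v²r = (1.56)² × 5690 = 13847.2 km³/s².
Semi-major axis of the transfer orbit: a_t = (5690 + 10000)/2 = 7845 km.
At periapsis, r = 5690 km.
From the vis-viva equation, v = √[μ(2/r − 1/a_t)] = 1.761 km/s.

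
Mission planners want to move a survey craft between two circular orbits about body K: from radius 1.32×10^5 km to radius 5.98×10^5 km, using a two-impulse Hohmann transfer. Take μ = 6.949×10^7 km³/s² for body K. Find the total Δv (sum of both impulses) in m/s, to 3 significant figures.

Δv = 10700 m/s

Transfer-ellipse semi-major axis a_t = (r₁ + r₂)/2 = (1.320×10^5 + 5.980×10^5)/2 = 3.650×10^5 km.
At r₁ the circular-orbit speed is v₁ = √(μ/r₁) = 22.944 km/s.
On the transfer ellipse at r₁, vis-viva gives v_p = √[μ(2/r₁ − 1/a_t)] = 29.368 km/s.
First burn Δv₁ = |v_p − v₁| = 6.424 km/s.
Circular speed at r₂: v₂ = √(μ/r₂) = 10.78 km/s.
Transfer-orbit speed at r₂: v_a = √[μ(2/r₂ − 1/a_t)] = 6.483 km/s.
Second burn Δv₂ = |v₂ − v_a| = 4.297 km/s.
Δv = Δv₁ + Δv₂ = 6.424 + 4.297 = 10.72 km/s.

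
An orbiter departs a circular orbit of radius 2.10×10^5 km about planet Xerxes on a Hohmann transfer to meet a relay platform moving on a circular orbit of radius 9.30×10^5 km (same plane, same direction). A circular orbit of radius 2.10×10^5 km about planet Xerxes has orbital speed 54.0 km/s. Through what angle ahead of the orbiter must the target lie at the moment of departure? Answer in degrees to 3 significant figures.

From the circular-orbit relation v² = μ/r at r = 2.10×10^5 km: μ = v²r = (54.0)² × 2.10×10^5 = 6.12360×10^8 km³/s².
Transfer-ellipse semi-major axis a_t = (r₁ + r₂)/2 = (2.100×10^5 + 9.300×10^5)/2 = 5.700×10^5 km.
Transfer time t = π√(a_t³/μ) = 54633 s.
Target angular speed ω₂ = √(μ/r₂³) = 2.7592×10^-5 rad/s.
Angle swept by the target during transfer: ω₂·t = 1.5074 rad = 86.37°.
Arrival is 180° from departure on the ellipse, so φ = 180° − 86.37° = 93.6°.

φ = 93.6°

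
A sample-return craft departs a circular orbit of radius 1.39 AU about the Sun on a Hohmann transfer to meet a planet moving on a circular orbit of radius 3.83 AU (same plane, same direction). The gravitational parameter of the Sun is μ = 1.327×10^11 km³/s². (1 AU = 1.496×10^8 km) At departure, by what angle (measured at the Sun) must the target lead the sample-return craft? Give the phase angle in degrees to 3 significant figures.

φ = 78.7°

In km: r₁ = 1.39 × 1.496×10^8 = 2.07944×10^8 km; r₂ = 3.83 × 1.496×10^8 = 5.72968×10^8 km.
Transfer-ellipse semi-major axis a_t = (r₁ + r₂)/2 = (2.07944×10^8 + 5.72968×10^8)/2 = 3.90456×10^8 km.
The half-period of the transfer ellipse is t = π√(a_t³/μ) = 6.654×10^7 s.
The target's mean motion on its circular orbit is ω₂ = √(μ/r₂³) = 2.656×10^-8 rad/s.
Angle swept by the target during transfer: ω₂·t = 1.7673 rad = 101.3°.
Arrival is 180° from departure on the ellipse, so φ = 180° − 101.3° = 78.7°.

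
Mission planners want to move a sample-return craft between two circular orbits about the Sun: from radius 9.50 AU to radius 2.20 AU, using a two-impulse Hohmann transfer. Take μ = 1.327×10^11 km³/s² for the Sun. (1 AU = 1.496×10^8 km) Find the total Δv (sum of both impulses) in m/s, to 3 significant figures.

In km: r₁ = 9.50 × 1.496×10^8 = 1.4212×10^9 km; r₂ = 2.20 × 1.496×10^8 = 3.2912×10^8 km.
Transfer-ellipse semi-major axis a_t = (r₁ + r₂)/2 = (1.4212×10^9 + 3.2912×10^8)/2 = 8.7516×10^8 km.
At r₁ the circular-orbit speed is v₁ = √(μ/r₁) = 9.663 km/s.
Transfer-orbit speed at r₁ (vis-viva equation): v_a = √[μ(2/r₁ − 1/a_t)] = 5.926 km/s.
First burn Δv₁ = |v_a − v₁| = 3.737 km/s.
Circular speed at r₂: v₂ = √(μ/r₂) = 20.07975 km/s.
Transfer-orbit speed at r₂: v_p = √[μ(2/r₂ − 1/a_t)] = 25.58834 km/s.
Second burn Δv₂ = |v₂ − v_p| = 5.509 km/s.
Δv = Δv₁ + Δv₂ = 3.737 + 5.509 = 9.246 km/s.

Δv = 9250 m/s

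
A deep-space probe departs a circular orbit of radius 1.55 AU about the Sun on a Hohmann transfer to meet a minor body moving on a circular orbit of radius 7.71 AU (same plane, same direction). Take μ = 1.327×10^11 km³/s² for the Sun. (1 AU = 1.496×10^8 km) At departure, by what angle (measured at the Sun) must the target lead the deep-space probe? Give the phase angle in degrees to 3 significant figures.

In km: r₁ = 1.55 × 1.496×10^8 = 2.3188×10^8 km; r₂ = 7.71 × 1.496×10^8 = 1.153416×10^9 km.
Semi-major axis of the transfer orbit: a_t = (2.3188×10^8 + 1.153416×10^9)/2 = 6.92648×10^8 km.
Transfer time t = π√(a_t³/μ) = 1.57211×10^8 s.
Target angular speed ω₂ = √(μ/r₂³) = 9.29943×10^-9 rad/s.
Angle swept by the target during transfer: ω₂·t = 1.46197 rad = 83.76°.
Arrival is 180° from departure on the ellipse, so φ = 180° − 83.76° = 96.2°.

φ = 96.2°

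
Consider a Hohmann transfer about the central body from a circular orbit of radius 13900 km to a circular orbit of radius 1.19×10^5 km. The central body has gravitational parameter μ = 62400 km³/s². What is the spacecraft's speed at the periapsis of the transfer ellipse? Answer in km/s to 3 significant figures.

Transfer-ellipse semi-major axis a_t = (r₁ + r₂)/2 = (13900 + 1.190×10^5)/2 = 66450 km.
At periapsis, r = 13900 km.
From the vis-viva equation, v = √[μ(2/r − 1/a_t)] = 2.835 km/s.

v = 2.84 km/s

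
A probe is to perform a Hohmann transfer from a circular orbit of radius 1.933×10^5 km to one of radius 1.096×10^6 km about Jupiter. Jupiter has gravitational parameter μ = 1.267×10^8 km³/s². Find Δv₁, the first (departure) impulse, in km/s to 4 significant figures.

Δv₁ = 7.780 km/s

The Hohmann ellipse has a_t = (r₁ + r₂)/2 = 6.4465×10^5 km.
Circular speed at r = 1.933×10^5 km: v_c = √(μ/r) = 25.60 km/s.
Transfer-orbit speed at the same r (vis-viva, a = a_t): v_t = √[μ(2/r − 1/a_t)] = 33.38 km/s.
Δv₁ = |v_t − v_c| = |33.38 − 25.60| = 7.780 km/s.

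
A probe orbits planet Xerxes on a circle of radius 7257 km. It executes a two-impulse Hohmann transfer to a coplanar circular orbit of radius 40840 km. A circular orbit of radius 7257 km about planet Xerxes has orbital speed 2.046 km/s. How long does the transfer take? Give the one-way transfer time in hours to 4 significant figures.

From the circular-orbit relation v² = μ/r at r = 7257 km: μ = v²r = (2.046)² × 7257 = 30378.6 km³/s².
Transfer-ellipse semi-major axis a_t = (r₁ + r₂)/2 = (7257 + 40840)/2 = 24048.5 km.
Half the transfer-orbit period gives t = π√(a_t³/μ) = 67220 s.
Converting: 67220 s ÷ 3600 s/hour = 18.67 hours.

t = 18.67 hours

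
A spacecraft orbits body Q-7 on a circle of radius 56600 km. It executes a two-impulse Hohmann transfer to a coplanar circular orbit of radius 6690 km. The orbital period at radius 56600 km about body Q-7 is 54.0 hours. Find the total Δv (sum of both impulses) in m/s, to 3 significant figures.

Δv = 2780 m/s

From Kepler's third law T² = 4π²r³/μ at r = 56600 km, T = 54.0 hours = 54.0 × 3600 s = 1.944×10^5 s: μ = 4π²r³/T² = 1.89416×10^5 km³/s².
The Hohmann ellipse has a_t = (r₁ + r₂)/2 = 31645 km.
Circular speed at r₁: v₁ = √(μ/r₁) = √(1.89416×10^5/56600) = 1.82936 km/s.
On the transfer ellipse at r₁, v² = μ(2/r − 1/a) gives v_a = √[μ(2/r₁ − 1/a_t)] = 0.841125 km/s.
First burn Δv₁ = |v_a − v₁| = 0.9882 km/s.
At r₂, v₂ = √(μ/r₂) = 5.321 km/s.
Transfer-orbit speed at r₂: v_p = √[μ(2/r₂ − 1/a_t)] = 7.116 km/s.
Second burn Δv₂ = |v₂ − v_p| = 1.795 km/s.
Δv = Δv₁ + Δv₂ = 0.9882 + 1.795 = 2.783 km/s.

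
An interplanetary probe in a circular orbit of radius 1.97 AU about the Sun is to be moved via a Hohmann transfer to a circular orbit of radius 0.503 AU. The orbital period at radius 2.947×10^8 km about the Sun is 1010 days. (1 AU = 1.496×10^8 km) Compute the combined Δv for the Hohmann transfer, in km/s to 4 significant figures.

Δv = 18.70 km/s

From Kepler's third law T² = 4π²r³/μ at r = 2.947×10^8 km, T = 1010 days = 1010 × 86400 s = 8.7264×10^7 s: μ = 4π²r³/T² = 1.32687×10^11 km³/s².
In km: r₁ = 1.97 × 1.496×10^8 = 2.94712×10^8 km; r₂ = 0.503 × 1.496×10^8 = 7.52488×10^7 km.
The Hohmann ellipse has a_t = (r₁ + r₂)/2 = 1.849804×10^8 km.
Circular speed at r₁: v₁ = √(μ/r₁) = √(1.32687×10^11/2.94712×10^8) = 21.2186 km/s.
On the transfer ellipse at r₁, v² = μ(2/r − 1/a) gives v_a = √[μ(2/r₁ − 1/a_t)] = 13.5333 km/s.
First burn Δv₁ = |v_a − v₁| = 7.6853 km/s.
Circular speed at r₂: v₂ = √(μ/r₂) = 41.992 km/s.
Transfer-orbit speed at r₂: v_p = √[μ(2/r₂ − 1/a_t)] = 53.003 km/s.
Second burn Δv₂ = |v₂ − v_p| = 11.011 km/s.
Δv = Δv₁ + Δv₂ = 7.6853 + 11.011 = 18.70 km/s.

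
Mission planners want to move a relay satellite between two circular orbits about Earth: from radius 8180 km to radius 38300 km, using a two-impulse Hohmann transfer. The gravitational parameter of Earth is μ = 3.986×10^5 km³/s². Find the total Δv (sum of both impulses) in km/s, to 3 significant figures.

Δv = 3.29 km/s

The Hohmann ellipse has a_t = (r₁ + r₂)/2 = 23240 km.
At r₁ the circular-orbit speed is v₁ = √(μ/r₁) = 6.9806 km/s.
On the transfer ellipse at r₁, vis-viva gives v_p = √[μ(2/r₁ − 1/a_t)] = 8.9613 km/s.
First burn Δv₁ = |v_p − v₁| = 1.981 km/s.
At r₂, v₂ = √(μ/r₂) = 3.226 km/s.
Transfer-orbit speed at r₂: v_a = √[μ(2/r₂ − 1/a_t)] = 1.914 km/s.
Second burn Δv₂ = |v₂ − v_a| = 1.312 km/s.
Δv = Δv₁ + Δv₂ = 1.981 + 1.312 = 3.293 km/s.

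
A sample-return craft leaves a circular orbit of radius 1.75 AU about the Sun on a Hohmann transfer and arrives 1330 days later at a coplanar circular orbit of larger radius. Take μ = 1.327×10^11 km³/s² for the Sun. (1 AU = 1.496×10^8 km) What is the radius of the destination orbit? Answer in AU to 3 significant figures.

r₂ = 5.76 AU

In km: r₁ = 1.75 × 1.496×10^8 = 2.618×10^8 km.
Transfer time t = 1330 days = 1.14912×10^8 s, and t = π√(a_t³/μ).
So a_t = (μ t²/π²)^(1/3) = (1.327×10^11 × (1.14912×10^8)² / π²)^(1/3) = 5.6204×10^8 km.
Since a_t = (r₁ + r₂)/2, r₂ = 2a_t − r₁ = 2×5.6204×10^8 − 2.618×10^8 = 8.6228×10^8 km.
In AU: r₂ = 8.6228×10^8 / 1.496×10^8 = 5.76 AU.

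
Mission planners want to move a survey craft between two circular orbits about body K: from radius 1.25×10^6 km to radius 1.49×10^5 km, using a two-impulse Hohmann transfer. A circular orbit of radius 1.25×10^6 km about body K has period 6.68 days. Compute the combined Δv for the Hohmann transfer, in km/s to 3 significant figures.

From Kepler's third law T² = 4π²r³/μ at r = 1.25×10^6 km, T = 6.68 days = 6.68 × 86400 s = 5.77152×10^5 s: μ = 4π²r³/T² = 2.31478×10^8 km³/s².
Semi-major axis of the transfer orbit: a_t = (1.250×10^6 + 1.490×10^5)/2 = 6.995×10^5 km.
Circular speed at r₁: v₁ = √(μ/r₁) = √(2.31478×10^8/1.250×10^6) = 13.6082 km/s.
On the transfer ellipse at r₁, vis-viva gives v_a = √[μ(2/r₁ − 1/a_t)] = 6.28057 km/s.
First burn Δv₁ = |v_a − v₁| = 7.328 km/s.
At r₂, v₂ = √(μ/r₂) = 39.42 km/s.
Transfer-orbit speed at r₂: v_p = √[μ(2/r₂ − 1/a_t)] = 52.69 km/s.
Second burn Δv₂ = |v₂ − v_p| = 13.27 km/s.
Total Δv = Δv₁ + Δv₂ = 20.60 km/s.

Δv = 20.6 km/s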